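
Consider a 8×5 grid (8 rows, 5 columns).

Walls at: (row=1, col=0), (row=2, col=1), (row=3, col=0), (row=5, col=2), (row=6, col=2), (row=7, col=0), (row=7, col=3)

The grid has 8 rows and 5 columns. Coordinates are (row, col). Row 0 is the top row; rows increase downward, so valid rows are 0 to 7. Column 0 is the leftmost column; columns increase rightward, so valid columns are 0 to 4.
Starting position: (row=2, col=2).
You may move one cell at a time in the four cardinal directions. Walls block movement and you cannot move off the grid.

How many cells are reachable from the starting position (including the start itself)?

Answer: Reachable cells: 32

Derivation:
BFS flood-fill from (row=2, col=2):
  Distance 0: (row=2, col=2)
  Distance 1: (row=1, col=2), (row=2, col=3), (row=3, col=2)
  Distance 2: (row=0, col=2), (row=1, col=1), (row=1, col=3), (row=2, col=4), (row=3, col=1), (row=3, col=3), (row=4, col=2)
  Distance 3: (row=0, col=1), (row=0, col=3), (row=1, col=4), (row=3, col=4), (row=4, col=1), (row=4, col=3)
  Distance 4: (row=0, col=0), (row=0, col=4), (row=4, col=0), (row=4, col=4), (row=5, col=1), (row=5, col=3)
  Distance 5: (row=5, col=0), (row=5, col=4), (row=6, col=1), (row=6, col=3)
  Distance 6: (row=6, col=0), (row=6, col=4), (row=7, col=1)
  Distance 7: (row=7, col=2), (row=7, col=4)
Total reachable: 32 (grid has 33 open cells total)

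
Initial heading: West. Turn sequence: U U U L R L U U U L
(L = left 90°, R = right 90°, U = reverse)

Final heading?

Start: West
  U (U-turn (180°)) -> East
  U (U-turn (180°)) -> West
  U (U-turn (180°)) -> East
  L (left (90° counter-clockwise)) -> North
  R (right (90° clockwise)) -> East
  L (left (90° counter-clockwise)) -> North
  U (U-turn (180°)) -> South
  U (U-turn (180°)) -> North
  U (U-turn (180°)) -> South
  L (left (90° counter-clockwise)) -> East
Final: East

Answer: Final heading: East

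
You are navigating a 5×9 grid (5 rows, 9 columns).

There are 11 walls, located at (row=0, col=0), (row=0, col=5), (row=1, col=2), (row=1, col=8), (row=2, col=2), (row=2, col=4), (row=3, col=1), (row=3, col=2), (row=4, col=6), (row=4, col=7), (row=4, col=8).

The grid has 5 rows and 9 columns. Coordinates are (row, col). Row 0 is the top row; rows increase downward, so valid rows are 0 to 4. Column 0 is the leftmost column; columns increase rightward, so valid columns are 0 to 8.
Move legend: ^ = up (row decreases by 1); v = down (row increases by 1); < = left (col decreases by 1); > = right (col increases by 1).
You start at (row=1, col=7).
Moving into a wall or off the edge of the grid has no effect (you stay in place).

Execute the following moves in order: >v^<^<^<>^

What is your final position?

Start: (row=1, col=7)
  > (right): blocked, stay at (row=1, col=7)
  v (down): (row=1, col=7) -> (row=2, col=7)
  ^ (up): (row=2, col=7) -> (row=1, col=7)
  < (left): (row=1, col=7) -> (row=1, col=6)
  ^ (up): (row=1, col=6) -> (row=0, col=6)
  < (left): blocked, stay at (row=0, col=6)
  ^ (up): blocked, stay at (row=0, col=6)
  < (left): blocked, stay at (row=0, col=6)
  > (right): (row=0, col=6) -> (row=0, col=7)
  ^ (up): blocked, stay at (row=0, col=7)
Final: (row=0, col=7)

Answer: Final position: (row=0, col=7)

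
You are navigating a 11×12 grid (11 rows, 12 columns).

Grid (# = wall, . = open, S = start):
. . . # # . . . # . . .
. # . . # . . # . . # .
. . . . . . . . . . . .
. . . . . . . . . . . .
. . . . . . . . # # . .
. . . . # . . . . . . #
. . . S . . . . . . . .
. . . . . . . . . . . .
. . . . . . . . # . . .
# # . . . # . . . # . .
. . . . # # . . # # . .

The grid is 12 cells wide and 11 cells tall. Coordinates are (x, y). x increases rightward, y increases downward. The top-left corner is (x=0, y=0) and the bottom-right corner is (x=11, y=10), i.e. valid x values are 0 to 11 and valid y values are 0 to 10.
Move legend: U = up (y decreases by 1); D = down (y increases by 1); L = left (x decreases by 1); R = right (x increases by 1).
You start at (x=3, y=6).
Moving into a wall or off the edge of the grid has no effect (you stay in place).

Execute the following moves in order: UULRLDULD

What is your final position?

Start: (x=3, y=6)
  U (up): (x=3, y=6) -> (x=3, y=5)
  U (up): (x=3, y=5) -> (x=3, y=4)
  L (left): (x=3, y=4) -> (x=2, y=4)
  R (right): (x=2, y=4) -> (x=3, y=4)
  L (left): (x=3, y=4) -> (x=2, y=4)
  D (down): (x=2, y=4) -> (x=2, y=5)
  U (up): (x=2, y=5) -> (x=2, y=4)
  L (left): (x=2, y=4) -> (x=1, y=4)
  D (down): (x=1, y=4) -> (x=1, y=5)
Final: (x=1, y=5)

Answer: Final position: (x=1, y=5)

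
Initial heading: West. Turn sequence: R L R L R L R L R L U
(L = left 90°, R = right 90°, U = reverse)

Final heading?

Start: West
  R (right (90° clockwise)) -> North
  L (left (90° counter-clockwise)) -> West
  R (right (90° clockwise)) -> North
  L (left (90° counter-clockwise)) -> West
  R (right (90° clockwise)) -> North
  L (left (90° counter-clockwise)) -> West
  R (right (90° clockwise)) -> North
  L (left (90° counter-clockwise)) -> West
  R (right (90° clockwise)) -> North
  L (left (90° counter-clockwise)) -> West
  U (U-turn (180°)) -> East
Final: East

Answer: Final heading: East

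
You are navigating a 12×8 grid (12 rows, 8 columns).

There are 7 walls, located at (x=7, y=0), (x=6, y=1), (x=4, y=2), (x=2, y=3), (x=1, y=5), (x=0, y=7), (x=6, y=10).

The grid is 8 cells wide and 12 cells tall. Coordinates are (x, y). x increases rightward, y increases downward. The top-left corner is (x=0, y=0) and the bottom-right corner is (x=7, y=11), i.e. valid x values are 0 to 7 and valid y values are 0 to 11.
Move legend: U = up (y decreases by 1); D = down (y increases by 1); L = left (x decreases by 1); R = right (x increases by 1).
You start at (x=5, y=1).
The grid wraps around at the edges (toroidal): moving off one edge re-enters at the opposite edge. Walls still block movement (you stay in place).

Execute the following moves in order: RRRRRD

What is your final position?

Start: (x=5, y=1)
  [×5]R (right): blocked, stay at (x=5, y=1)
  D (down): (x=5, y=1) -> (x=5, y=2)
Final: (x=5, y=2)

Answer: Final position: (x=5, y=2)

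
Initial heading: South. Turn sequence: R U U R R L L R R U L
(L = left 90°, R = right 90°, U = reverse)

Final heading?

Answer: Final heading: South

Derivation:
Start: South
  R (right (90° clockwise)) -> West
  U (U-turn (180°)) -> East
  U (U-turn (180°)) -> West
  R (right (90° clockwise)) -> North
  R (right (90° clockwise)) -> East
  L (left (90° counter-clockwise)) -> North
  L (left (90° counter-clockwise)) -> West
  R (right (90° clockwise)) -> North
  R (right (90° clockwise)) -> East
  U (U-turn (180°)) -> West
  L (left (90° counter-clockwise)) -> South
Final: South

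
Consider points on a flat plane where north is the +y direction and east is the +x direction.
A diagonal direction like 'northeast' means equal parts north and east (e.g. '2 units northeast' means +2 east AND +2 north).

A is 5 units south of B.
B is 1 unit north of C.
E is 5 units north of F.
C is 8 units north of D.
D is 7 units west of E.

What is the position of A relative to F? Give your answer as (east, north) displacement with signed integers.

Place F at the origin (east=0, north=0).
  E is 5 units north of F: delta (east=+0, north=+5); E at (east=0, north=5).
  D is 7 units west of E: delta (east=-7, north=+0); D at (east=-7, north=5).
  C is 8 units north of D: delta (east=+0, north=+8); C at (east=-7, north=13).
  B is 1 unit north of C: delta (east=+0, north=+1); B at (east=-7, north=14).
  A is 5 units south of B: delta (east=+0, north=-5); A at (east=-7, north=9).
Therefore A relative to F: (east=-7, north=9).

Answer: A is at (east=-7, north=9) relative to F.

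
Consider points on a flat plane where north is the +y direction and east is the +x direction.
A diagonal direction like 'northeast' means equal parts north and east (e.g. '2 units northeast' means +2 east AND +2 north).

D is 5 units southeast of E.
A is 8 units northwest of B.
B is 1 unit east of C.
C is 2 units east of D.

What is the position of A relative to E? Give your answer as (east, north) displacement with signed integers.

Place E at the origin (east=0, north=0).
  D is 5 units southeast of E: delta (east=+5, north=-5); D at (east=5, north=-5).
  C is 2 units east of D: delta (east=+2, north=+0); C at (east=7, north=-5).
  B is 1 unit east of C: delta (east=+1, north=+0); B at (east=8, north=-5).
  A is 8 units northwest of B: delta (east=-8, north=+8); A at (east=0, north=3).
Therefore A relative to E: (east=0, north=3).

Answer: A is at (east=0, north=3) relative to E.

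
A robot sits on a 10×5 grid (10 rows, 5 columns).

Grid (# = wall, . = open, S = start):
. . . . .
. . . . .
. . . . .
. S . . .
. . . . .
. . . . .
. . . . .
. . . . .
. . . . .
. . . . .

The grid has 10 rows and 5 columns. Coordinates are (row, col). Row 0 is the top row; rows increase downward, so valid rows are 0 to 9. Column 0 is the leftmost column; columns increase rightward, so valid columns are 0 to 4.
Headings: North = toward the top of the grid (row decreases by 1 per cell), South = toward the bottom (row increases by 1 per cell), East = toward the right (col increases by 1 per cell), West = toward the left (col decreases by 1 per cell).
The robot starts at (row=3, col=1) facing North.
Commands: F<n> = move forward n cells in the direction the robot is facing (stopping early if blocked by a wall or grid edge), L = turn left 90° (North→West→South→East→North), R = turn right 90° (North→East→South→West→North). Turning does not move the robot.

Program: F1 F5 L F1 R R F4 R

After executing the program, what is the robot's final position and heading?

Start: (row=3, col=1), facing North
  F1: move forward 1, now at (row=2, col=1)
  F5: move forward 2/5 (blocked), now at (row=0, col=1)
  L: turn left, now facing West
  F1: move forward 1, now at (row=0, col=0)
  R: turn right, now facing North
  R: turn right, now facing East
  F4: move forward 4, now at (row=0, col=4)
  R: turn right, now facing South
Final: (row=0, col=4), facing South

Answer: Final position: (row=0, col=4), facing South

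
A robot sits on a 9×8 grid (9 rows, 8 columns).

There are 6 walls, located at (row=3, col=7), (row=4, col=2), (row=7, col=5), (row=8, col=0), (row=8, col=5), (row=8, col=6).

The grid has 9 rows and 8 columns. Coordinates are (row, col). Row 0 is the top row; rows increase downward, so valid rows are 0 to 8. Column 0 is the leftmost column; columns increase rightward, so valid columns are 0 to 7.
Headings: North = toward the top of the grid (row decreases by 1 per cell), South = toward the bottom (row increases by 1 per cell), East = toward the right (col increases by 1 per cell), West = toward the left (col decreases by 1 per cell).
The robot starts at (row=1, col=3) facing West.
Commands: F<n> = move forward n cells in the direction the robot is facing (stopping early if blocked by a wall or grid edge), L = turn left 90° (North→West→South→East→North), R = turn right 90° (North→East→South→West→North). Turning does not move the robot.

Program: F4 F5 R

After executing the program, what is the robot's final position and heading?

Start: (row=1, col=3), facing West
  F4: move forward 3/4 (blocked), now at (row=1, col=0)
  F5: move forward 0/5 (blocked), now at (row=1, col=0)
  R: turn right, now facing North
Final: (row=1, col=0), facing North

Answer: Final position: (row=1, col=0), facing North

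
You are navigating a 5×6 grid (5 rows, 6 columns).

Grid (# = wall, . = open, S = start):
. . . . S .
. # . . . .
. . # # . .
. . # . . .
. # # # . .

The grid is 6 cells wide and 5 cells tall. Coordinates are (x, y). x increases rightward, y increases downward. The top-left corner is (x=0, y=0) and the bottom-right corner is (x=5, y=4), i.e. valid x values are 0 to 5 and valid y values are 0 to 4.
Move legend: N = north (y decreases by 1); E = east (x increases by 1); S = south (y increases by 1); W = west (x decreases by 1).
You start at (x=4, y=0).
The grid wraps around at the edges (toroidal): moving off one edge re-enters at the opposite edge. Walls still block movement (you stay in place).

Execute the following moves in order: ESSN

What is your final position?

Start: (x=4, y=0)
  E (east): (x=4, y=0) -> (x=5, y=0)
  S (south): (x=5, y=0) -> (x=5, y=1)
  S (south): (x=5, y=1) -> (x=5, y=2)
  N (north): (x=5, y=2) -> (x=5, y=1)
Final: (x=5, y=1)

Answer: Final position: (x=5, y=1)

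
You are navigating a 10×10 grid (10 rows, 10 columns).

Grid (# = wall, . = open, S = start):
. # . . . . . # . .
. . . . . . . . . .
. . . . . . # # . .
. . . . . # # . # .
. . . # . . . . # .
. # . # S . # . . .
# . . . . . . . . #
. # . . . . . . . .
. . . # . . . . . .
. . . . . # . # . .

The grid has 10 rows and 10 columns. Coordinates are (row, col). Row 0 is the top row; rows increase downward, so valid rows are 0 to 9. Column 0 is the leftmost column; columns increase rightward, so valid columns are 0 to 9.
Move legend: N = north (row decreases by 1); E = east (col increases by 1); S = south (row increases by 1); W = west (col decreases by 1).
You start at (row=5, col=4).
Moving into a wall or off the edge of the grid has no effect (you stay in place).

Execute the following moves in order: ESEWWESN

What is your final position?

Answer: Final position: (row=6, col=5)

Derivation:
Start: (row=5, col=4)
  E (east): (row=5, col=4) -> (row=5, col=5)
  S (south): (row=5, col=5) -> (row=6, col=5)
  E (east): (row=6, col=5) -> (row=6, col=6)
  W (west): (row=6, col=6) -> (row=6, col=5)
  W (west): (row=6, col=5) -> (row=6, col=4)
  E (east): (row=6, col=4) -> (row=6, col=5)
  S (south): (row=6, col=5) -> (row=7, col=5)
  N (north): (row=7, col=5) -> (row=6, col=5)
Final: (row=6, col=5)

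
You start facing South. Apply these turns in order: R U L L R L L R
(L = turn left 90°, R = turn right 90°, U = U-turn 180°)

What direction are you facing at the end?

Answer: Final heading: West

Derivation:
Start: South
  R (right (90° clockwise)) -> West
  U (U-turn (180°)) -> East
  L (left (90° counter-clockwise)) -> North
  L (left (90° counter-clockwise)) -> West
  R (right (90° clockwise)) -> North
  L (left (90° counter-clockwise)) -> West
  L (left (90° counter-clockwise)) -> South
  R (right (90° clockwise)) -> West
Final: West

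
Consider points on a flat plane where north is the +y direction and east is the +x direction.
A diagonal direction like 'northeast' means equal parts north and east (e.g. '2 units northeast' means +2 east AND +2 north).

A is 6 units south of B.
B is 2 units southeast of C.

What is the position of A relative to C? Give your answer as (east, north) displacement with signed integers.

Answer: A is at (east=2, north=-8) relative to C.

Derivation:
Place C at the origin (east=0, north=0).
  B is 2 units southeast of C: delta (east=+2, north=-2); B at (east=2, north=-2).
  A is 6 units south of B: delta (east=+0, north=-6); A at (east=2, north=-8).
Therefore A relative to C: (east=2, north=-8).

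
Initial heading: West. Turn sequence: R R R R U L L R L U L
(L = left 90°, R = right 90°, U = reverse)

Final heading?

Answer: Final heading: North

Derivation:
Start: West
  R (right (90° clockwise)) -> North
  R (right (90° clockwise)) -> East
  R (right (90° clockwise)) -> South
  R (right (90° clockwise)) -> West
  U (U-turn (180°)) -> East
  L (left (90° counter-clockwise)) -> North
  L (left (90° counter-clockwise)) -> West
  R (right (90° clockwise)) -> North
  L (left (90° counter-clockwise)) -> West
  U (U-turn (180°)) -> East
  L (left (90° counter-clockwise)) -> North
Final: North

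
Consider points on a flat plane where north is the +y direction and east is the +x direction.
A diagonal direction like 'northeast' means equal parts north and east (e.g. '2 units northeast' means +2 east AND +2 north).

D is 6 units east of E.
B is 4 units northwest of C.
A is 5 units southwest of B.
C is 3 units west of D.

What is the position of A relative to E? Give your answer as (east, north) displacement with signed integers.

Answer: A is at (east=-6, north=-1) relative to E.

Derivation:
Place E at the origin (east=0, north=0).
  D is 6 units east of E: delta (east=+6, north=+0); D at (east=6, north=0).
  C is 3 units west of D: delta (east=-3, north=+0); C at (east=3, north=0).
  B is 4 units northwest of C: delta (east=-4, north=+4); B at (east=-1, north=4).
  A is 5 units southwest of B: delta (east=-5, north=-5); A at (east=-6, north=-1).
Therefore A relative to E: (east=-6, north=-1).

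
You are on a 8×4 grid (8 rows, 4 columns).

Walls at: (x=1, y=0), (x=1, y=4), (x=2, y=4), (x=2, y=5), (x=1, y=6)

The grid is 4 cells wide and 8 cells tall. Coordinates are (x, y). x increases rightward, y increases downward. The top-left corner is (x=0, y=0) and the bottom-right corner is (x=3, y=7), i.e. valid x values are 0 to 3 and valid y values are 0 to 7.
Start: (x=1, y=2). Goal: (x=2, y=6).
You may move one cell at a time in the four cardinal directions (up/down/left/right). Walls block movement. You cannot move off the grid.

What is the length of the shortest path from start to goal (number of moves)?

Answer: Shortest path length: 7

Derivation:
BFS from (x=1, y=2) until reaching (x=2, y=6):
  Distance 0: (x=1, y=2)
  Distance 1: (x=1, y=1), (x=0, y=2), (x=2, y=2), (x=1, y=3)
  Distance 2: (x=0, y=1), (x=2, y=1), (x=3, y=2), (x=0, y=3), (x=2, y=3)
  Distance 3: (x=0, y=0), (x=2, y=0), (x=3, y=1), (x=3, y=3), (x=0, y=4)
  Distance 4: (x=3, y=0), (x=3, y=4), (x=0, y=5)
  Distance 5: (x=1, y=5), (x=3, y=5), (x=0, y=6)
  Distance 6: (x=3, y=6), (x=0, y=7)
  Distance 7: (x=2, y=6), (x=1, y=7), (x=3, y=7)  <- goal reached here
One shortest path (7 moves): (x=1, y=2) -> (x=2, y=2) -> (x=3, y=2) -> (x=3, y=3) -> (x=3, y=4) -> (x=3, y=5) -> (x=3, y=6) -> (x=2, y=6)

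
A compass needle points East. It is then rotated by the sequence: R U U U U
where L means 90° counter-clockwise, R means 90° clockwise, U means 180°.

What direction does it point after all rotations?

Answer: Final heading: South

Derivation:
Start: East
  R (right (90° clockwise)) -> South
  U (U-turn (180°)) -> North
  U (U-turn (180°)) -> South
  U (U-turn (180°)) -> North
  U (U-turn (180°)) -> South
Final: South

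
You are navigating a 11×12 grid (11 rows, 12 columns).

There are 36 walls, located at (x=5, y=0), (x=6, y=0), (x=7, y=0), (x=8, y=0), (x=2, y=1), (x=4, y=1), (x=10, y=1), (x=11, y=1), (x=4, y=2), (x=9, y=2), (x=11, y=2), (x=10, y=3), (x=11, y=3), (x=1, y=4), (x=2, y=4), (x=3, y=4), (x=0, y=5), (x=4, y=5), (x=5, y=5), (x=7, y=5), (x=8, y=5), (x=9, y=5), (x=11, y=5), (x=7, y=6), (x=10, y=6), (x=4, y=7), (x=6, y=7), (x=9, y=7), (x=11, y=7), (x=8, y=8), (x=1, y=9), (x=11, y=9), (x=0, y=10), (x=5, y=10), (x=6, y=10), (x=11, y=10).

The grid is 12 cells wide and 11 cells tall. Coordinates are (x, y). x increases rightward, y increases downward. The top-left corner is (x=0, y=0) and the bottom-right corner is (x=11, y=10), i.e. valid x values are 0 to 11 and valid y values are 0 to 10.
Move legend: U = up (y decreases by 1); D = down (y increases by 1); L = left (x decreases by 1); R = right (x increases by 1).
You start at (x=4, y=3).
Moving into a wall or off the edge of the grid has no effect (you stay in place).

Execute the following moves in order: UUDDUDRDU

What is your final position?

Start: (x=4, y=3)
  U (up): blocked, stay at (x=4, y=3)
  U (up): blocked, stay at (x=4, y=3)
  D (down): (x=4, y=3) -> (x=4, y=4)
  D (down): blocked, stay at (x=4, y=4)
  U (up): (x=4, y=4) -> (x=4, y=3)
  D (down): (x=4, y=3) -> (x=4, y=4)
  R (right): (x=4, y=4) -> (x=5, y=4)
  D (down): blocked, stay at (x=5, y=4)
  U (up): (x=5, y=4) -> (x=5, y=3)
Final: (x=5, y=3)

Answer: Final position: (x=5, y=3)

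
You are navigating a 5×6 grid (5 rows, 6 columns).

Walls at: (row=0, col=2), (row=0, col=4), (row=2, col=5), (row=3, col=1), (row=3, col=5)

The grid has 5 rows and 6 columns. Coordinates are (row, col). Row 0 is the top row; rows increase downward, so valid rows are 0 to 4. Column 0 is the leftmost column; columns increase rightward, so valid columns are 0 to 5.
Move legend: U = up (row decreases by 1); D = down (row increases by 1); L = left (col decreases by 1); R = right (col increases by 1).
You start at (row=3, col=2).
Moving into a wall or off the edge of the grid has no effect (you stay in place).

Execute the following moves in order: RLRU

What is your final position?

Answer: Final position: (row=2, col=3)

Derivation:
Start: (row=3, col=2)
  R (right): (row=3, col=2) -> (row=3, col=3)
  L (left): (row=3, col=3) -> (row=3, col=2)
  R (right): (row=3, col=2) -> (row=3, col=3)
  U (up): (row=3, col=3) -> (row=2, col=3)
Final: (row=2, col=3)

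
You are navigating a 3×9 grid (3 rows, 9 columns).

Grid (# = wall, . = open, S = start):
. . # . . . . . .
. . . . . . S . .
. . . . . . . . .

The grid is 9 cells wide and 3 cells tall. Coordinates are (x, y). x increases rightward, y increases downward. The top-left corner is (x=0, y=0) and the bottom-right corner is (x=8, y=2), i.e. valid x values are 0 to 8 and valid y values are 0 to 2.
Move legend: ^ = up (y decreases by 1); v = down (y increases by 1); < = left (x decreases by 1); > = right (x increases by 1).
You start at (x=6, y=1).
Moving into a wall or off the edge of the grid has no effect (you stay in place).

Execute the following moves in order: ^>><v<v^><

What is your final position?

Answer: Final position: (x=6, y=1)

Derivation:
Start: (x=6, y=1)
  ^ (up): (x=6, y=1) -> (x=6, y=0)
  > (right): (x=6, y=0) -> (x=7, y=0)
  > (right): (x=7, y=0) -> (x=8, y=0)
  < (left): (x=8, y=0) -> (x=7, y=0)
  v (down): (x=7, y=0) -> (x=7, y=1)
  < (left): (x=7, y=1) -> (x=6, y=1)
  v (down): (x=6, y=1) -> (x=6, y=2)
  ^ (up): (x=6, y=2) -> (x=6, y=1)
  > (right): (x=6, y=1) -> (x=7, y=1)
  < (left): (x=7, y=1) -> (x=6, y=1)
Final: (x=6, y=1)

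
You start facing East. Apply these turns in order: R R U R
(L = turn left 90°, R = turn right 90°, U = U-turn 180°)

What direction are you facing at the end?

Answer: Final heading: South

Derivation:
Start: East
  R (right (90° clockwise)) -> South
  R (right (90° clockwise)) -> West
  U (U-turn (180°)) -> East
  R (right (90° clockwise)) -> South
Final: South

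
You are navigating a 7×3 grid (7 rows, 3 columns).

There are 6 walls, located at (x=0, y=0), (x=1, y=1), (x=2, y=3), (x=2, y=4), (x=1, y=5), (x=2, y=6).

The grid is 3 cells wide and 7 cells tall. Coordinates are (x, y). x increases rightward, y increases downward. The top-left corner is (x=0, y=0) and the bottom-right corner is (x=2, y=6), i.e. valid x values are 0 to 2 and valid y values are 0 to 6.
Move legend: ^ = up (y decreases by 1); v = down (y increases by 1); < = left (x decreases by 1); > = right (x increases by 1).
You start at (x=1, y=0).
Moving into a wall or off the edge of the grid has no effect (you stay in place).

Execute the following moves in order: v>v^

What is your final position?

Answer: Final position: (x=2, y=0)

Derivation:
Start: (x=1, y=0)
  v (down): blocked, stay at (x=1, y=0)
  > (right): (x=1, y=0) -> (x=2, y=0)
  v (down): (x=2, y=0) -> (x=2, y=1)
  ^ (up): (x=2, y=1) -> (x=2, y=0)
Final: (x=2, y=0)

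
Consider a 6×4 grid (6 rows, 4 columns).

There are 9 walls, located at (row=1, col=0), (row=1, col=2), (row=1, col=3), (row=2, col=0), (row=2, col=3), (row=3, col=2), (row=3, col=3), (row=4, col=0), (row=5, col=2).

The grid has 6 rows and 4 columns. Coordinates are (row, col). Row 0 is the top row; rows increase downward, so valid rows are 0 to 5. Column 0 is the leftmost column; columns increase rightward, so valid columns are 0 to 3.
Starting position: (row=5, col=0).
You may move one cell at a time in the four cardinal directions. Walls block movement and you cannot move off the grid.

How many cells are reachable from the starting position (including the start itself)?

BFS flood-fill from (row=5, col=0):
  Distance 0: (row=5, col=0)
  Distance 1: (row=5, col=1)
  Distance 2: (row=4, col=1)
  Distance 3: (row=3, col=1), (row=4, col=2)
  Distance 4: (row=2, col=1), (row=3, col=0), (row=4, col=3)
  Distance 5: (row=1, col=1), (row=2, col=2), (row=5, col=3)
  Distance 6: (row=0, col=1)
  Distance 7: (row=0, col=0), (row=0, col=2)
  Distance 8: (row=0, col=3)
Total reachable: 15 (grid has 15 open cells total)

Answer: Reachable cells: 15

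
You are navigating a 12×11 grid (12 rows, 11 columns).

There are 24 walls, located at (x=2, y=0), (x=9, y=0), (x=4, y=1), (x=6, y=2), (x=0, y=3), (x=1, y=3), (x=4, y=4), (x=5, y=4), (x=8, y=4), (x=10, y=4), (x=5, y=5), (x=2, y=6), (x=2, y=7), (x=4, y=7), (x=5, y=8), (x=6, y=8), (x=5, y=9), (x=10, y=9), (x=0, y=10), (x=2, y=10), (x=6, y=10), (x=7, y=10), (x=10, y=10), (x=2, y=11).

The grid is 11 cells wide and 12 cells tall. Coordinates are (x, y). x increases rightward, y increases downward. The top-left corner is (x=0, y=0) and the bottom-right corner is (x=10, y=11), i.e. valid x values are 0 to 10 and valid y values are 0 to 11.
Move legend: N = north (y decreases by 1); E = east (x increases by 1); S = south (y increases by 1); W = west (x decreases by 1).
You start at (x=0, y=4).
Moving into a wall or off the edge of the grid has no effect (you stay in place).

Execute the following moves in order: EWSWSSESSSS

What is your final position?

Start: (x=0, y=4)
  E (east): (x=0, y=4) -> (x=1, y=4)
  W (west): (x=1, y=4) -> (x=0, y=4)
  S (south): (x=0, y=4) -> (x=0, y=5)
  W (west): blocked, stay at (x=0, y=5)
  S (south): (x=0, y=5) -> (x=0, y=6)
  S (south): (x=0, y=6) -> (x=0, y=7)
  E (east): (x=0, y=7) -> (x=1, y=7)
  S (south): (x=1, y=7) -> (x=1, y=8)
  S (south): (x=1, y=8) -> (x=1, y=9)
  S (south): (x=1, y=9) -> (x=1, y=10)
  S (south): (x=1, y=10) -> (x=1, y=11)
Final: (x=1, y=11)

Answer: Final position: (x=1, y=11)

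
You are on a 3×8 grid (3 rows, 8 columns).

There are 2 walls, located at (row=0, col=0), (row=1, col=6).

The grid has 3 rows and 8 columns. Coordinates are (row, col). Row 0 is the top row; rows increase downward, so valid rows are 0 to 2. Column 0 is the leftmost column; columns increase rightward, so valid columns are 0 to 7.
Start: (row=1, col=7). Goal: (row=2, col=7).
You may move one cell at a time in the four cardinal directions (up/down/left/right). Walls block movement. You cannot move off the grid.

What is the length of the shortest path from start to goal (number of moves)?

Answer: Shortest path length: 1

Derivation:
BFS from (row=1, col=7) until reaching (row=2, col=7):
  Distance 0: (row=1, col=7)
  Distance 1: (row=0, col=7), (row=2, col=7)  <- goal reached here
One shortest path (1 moves): (row=1, col=7) -> (row=2, col=7)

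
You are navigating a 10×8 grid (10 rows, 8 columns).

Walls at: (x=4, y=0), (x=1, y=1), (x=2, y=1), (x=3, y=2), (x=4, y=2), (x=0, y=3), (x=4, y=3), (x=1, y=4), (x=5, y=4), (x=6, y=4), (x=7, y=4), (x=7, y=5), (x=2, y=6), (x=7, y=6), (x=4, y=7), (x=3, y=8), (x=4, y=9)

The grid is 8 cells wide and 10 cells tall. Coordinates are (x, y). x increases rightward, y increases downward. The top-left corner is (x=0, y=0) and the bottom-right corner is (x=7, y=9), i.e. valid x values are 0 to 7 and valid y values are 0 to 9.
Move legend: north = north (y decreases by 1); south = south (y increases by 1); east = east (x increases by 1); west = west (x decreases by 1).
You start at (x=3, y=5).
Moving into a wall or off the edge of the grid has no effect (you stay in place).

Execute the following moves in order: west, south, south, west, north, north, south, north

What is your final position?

Start: (x=3, y=5)
  west (west): (x=3, y=5) -> (x=2, y=5)
  south (south): blocked, stay at (x=2, y=5)
  south (south): blocked, stay at (x=2, y=5)
  west (west): (x=2, y=5) -> (x=1, y=5)
  north (north): blocked, stay at (x=1, y=5)
  north (north): blocked, stay at (x=1, y=5)
  south (south): (x=1, y=5) -> (x=1, y=6)
  north (north): (x=1, y=6) -> (x=1, y=5)
Final: (x=1, y=5)

Answer: Final position: (x=1, y=5)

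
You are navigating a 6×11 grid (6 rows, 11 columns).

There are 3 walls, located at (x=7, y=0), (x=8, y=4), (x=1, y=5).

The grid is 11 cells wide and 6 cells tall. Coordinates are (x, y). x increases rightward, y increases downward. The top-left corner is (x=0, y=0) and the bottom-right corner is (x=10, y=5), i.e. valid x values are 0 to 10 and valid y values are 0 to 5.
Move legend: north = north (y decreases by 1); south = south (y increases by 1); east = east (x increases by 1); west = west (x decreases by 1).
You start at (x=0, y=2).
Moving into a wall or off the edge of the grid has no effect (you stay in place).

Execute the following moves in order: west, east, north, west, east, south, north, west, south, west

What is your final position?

Answer: Final position: (x=0, y=2)

Derivation:
Start: (x=0, y=2)
  west (west): blocked, stay at (x=0, y=2)
  east (east): (x=0, y=2) -> (x=1, y=2)
  north (north): (x=1, y=2) -> (x=1, y=1)
  west (west): (x=1, y=1) -> (x=0, y=1)
  east (east): (x=0, y=1) -> (x=1, y=1)
  south (south): (x=1, y=1) -> (x=1, y=2)
  north (north): (x=1, y=2) -> (x=1, y=1)
  west (west): (x=1, y=1) -> (x=0, y=1)
  south (south): (x=0, y=1) -> (x=0, y=2)
  west (west): blocked, stay at (x=0, y=2)
Final: (x=0, y=2)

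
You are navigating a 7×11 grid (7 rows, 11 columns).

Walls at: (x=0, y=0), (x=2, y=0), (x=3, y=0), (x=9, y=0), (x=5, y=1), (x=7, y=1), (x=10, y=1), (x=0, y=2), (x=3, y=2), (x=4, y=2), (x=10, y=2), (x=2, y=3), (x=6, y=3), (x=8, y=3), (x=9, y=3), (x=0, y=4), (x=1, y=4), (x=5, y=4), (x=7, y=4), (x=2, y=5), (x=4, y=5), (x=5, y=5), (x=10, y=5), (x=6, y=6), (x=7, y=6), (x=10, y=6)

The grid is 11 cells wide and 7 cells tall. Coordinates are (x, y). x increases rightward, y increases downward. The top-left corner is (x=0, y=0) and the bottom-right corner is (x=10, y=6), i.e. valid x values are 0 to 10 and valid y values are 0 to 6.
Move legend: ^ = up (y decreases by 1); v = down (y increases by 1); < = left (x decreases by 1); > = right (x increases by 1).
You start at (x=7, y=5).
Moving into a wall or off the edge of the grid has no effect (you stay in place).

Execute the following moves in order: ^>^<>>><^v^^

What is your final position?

Answer: Final position: (x=9, y=4)

Derivation:
Start: (x=7, y=5)
  ^ (up): blocked, stay at (x=7, y=5)
  > (right): (x=7, y=5) -> (x=8, y=5)
  ^ (up): (x=8, y=5) -> (x=8, y=4)
  < (left): blocked, stay at (x=8, y=4)
  > (right): (x=8, y=4) -> (x=9, y=4)
  > (right): (x=9, y=4) -> (x=10, y=4)
  > (right): blocked, stay at (x=10, y=4)
  < (left): (x=10, y=4) -> (x=9, y=4)
  ^ (up): blocked, stay at (x=9, y=4)
  v (down): (x=9, y=4) -> (x=9, y=5)
  ^ (up): (x=9, y=5) -> (x=9, y=4)
  ^ (up): blocked, stay at (x=9, y=4)
Final: (x=9, y=4)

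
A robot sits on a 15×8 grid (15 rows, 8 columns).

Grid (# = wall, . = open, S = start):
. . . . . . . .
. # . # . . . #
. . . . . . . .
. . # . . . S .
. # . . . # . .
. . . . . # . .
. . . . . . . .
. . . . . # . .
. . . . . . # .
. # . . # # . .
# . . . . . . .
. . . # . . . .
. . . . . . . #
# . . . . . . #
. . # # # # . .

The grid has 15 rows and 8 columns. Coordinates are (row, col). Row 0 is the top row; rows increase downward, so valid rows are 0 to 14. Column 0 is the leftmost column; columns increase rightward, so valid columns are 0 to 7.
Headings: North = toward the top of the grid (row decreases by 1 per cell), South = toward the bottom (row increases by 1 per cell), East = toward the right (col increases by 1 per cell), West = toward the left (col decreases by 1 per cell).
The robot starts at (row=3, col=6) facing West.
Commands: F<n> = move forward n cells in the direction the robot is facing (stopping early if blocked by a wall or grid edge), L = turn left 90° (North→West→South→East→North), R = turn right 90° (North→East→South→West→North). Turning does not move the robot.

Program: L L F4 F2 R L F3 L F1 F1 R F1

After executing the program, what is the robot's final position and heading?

Answer: Final position: (row=2, col=7), facing East

Derivation:
Start: (row=3, col=6), facing West
  L: turn left, now facing South
  L: turn left, now facing East
  F4: move forward 1/4 (blocked), now at (row=3, col=7)
  F2: move forward 0/2 (blocked), now at (row=3, col=7)
  R: turn right, now facing South
  L: turn left, now facing East
  F3: move forward 0/3 (blocked), now at (row=3, col=7)
  L: turn left, now facing North
  F1: move forward 1, now at (row=2, col=7)
  F1: move forward 0/1 (blocked), now at (row=2, col=7)
  R: turn right, now facing East
  F1: move forward 0/1 (blocked), now at (row=2, col=7)
Final: (row=2, col=7), facing East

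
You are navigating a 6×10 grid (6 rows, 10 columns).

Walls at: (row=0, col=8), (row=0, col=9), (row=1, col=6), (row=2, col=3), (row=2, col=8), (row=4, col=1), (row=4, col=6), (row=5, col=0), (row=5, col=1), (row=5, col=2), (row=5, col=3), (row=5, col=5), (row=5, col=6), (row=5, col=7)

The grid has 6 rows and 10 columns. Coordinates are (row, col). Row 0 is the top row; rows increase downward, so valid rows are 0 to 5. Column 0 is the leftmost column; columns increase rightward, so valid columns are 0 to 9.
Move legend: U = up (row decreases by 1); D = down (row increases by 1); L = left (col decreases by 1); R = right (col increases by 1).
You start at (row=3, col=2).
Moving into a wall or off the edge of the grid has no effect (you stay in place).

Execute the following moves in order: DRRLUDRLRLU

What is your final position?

Answer: Final position: (row=3, col=3)

Derivation:
Start: (row=3, col=2)
  D (down): (row=3, col=2) -> (row=4, col=2)
  R (right): (row=4, col=2) -> (row=4, col=3)
  R (right): (row=4, col=3) -> (row=4, col=4)
  L (left): (row=4, col=4) -> (row=4, col=3)
  U (up): (row=4, col=3) -> (row=3, col=3)
  D (down): (row=3, col=3) -> (row=4, col=3)
  R (right): (row=4, col=3) -> (row=4, col=4)
  L (left): (row=4, col=4) -> (row=4, col=3)
  R (right): (row=4, col=3) -> (row=4, col=4)
  L (left): (row=4, col=4) -> (row=4, col=3)
  U (up): (row=4, col=3) -> (row=3, col=3)
Final: (row=3, col=3)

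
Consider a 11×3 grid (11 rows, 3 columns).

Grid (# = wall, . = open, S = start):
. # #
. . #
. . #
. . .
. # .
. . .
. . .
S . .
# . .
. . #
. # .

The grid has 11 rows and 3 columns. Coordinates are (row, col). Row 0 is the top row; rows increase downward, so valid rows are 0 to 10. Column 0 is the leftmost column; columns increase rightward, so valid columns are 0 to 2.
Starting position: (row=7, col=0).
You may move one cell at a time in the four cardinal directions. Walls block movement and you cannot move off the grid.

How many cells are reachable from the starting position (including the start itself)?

Answer: Reachable cells: 24

Derivation:
BFS flood-fill from (row=7, col=0):
  Distance 0: (row=7, col=0)
  Distance 1: (row=6, col=0), (row=7, col=1)
  Distance 2: (row=5, col=0), (row=6, col=1), (row=7, col=2), (row=8, col=1)
  Distance 3: (row=4, col=0), (row=5, col=1), (row=6, col=2), (row=8, col=2), (row=9, col=1)
  Distance 4: (row=3, col=0), (row=5, col=2), (row=9, col=0)
  Distance 5: (row=2, col=0), (row=3, col=1), (row=4, col=2), (row=10, col=0)
  Distance 6: (row=1, col=0), (row=2, col=1), (row=3, col=2)
  Distance 7: (row=0, col=0), (row=1, col=1)
Total reachable: 24 (grid has 25 open cells total)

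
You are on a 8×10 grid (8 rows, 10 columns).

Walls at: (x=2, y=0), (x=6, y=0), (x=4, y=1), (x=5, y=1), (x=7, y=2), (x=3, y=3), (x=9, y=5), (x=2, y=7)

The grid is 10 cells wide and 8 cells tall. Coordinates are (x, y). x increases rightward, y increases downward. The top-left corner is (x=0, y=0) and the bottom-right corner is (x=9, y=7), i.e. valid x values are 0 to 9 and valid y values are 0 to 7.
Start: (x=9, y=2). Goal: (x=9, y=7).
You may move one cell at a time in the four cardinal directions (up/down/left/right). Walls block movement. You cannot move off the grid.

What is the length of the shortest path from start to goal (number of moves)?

Answer: Shortest path length: 7

Derivation:
BFS from (x=9, y=2) until reaching (x=9, y=7):
  Distance 0: (x=9, y=2)
  Distance 1: (x=9, y=1), (x=8, y=2), (x=9, y=3)
  Distance 2: (x=9, y=0), (x=8, y=1), (x=8, y=3), (x=9, y=4)
  Distance 3: (x=8, y=0), (x=7, y=1), (x=7, y=3), (x=8, y=4)
  Distance 4: (x=7, y=0), (x=6, y=1), (x=6, y=3), (x=7, y=4), (x=8, y=5)
  Distance 5: (x=6, y=2), (x=5, y=3), (x=6, y=4), (x=7, y=5), (x=8, y=6)
  Distance 6: (x=5, y=2), (x=4, y=3), (x=5, y=4), (x=6, y=5), (x=7, y=6), (x=9, y=6), (x=8, y=7)
  Distance 7: (x=4, y=2), (x=4, y=4), (x=5, y=5), (x=6, y=6), (x=7, y=7), (x=9, y=7)  <- goal reached here
One shortest path (7 moves): (x=9, y=2) -> (x=8, y=2) -> (x=8, y=3) -> (x=8, y=4) -> (x=8, y=5) -> (x=8, y=6) -> (x=9, y=6) -> (x=9, y=7)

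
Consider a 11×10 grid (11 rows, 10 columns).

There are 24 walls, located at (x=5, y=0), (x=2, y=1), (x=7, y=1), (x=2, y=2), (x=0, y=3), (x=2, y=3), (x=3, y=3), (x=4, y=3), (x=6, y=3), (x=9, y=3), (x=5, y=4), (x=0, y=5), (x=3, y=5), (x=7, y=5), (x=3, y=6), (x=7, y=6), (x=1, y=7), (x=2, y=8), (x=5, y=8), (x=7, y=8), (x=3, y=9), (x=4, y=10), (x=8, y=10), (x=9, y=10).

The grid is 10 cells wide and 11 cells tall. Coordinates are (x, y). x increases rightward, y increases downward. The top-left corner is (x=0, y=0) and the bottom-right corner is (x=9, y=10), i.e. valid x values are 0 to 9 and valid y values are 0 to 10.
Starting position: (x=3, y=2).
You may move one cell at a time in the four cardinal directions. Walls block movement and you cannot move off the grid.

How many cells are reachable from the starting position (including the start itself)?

Answer: Reachable cells: 86

Derivation:
BFS flood-fill from (x=3, y=2):
  Distance 0: (x=3, y=2)
  Distance 1: (x=3, y=1), (x=4, y=2)
  Distance 2: (x=3, y=0), (x=4, y=1), (x=5, y=2)
  Distance 3: (x=2, y=0), (x=4, y=0), (x=5, y=1), (x=6, y=2), (x=5, y=3)
  Distance 4: (x=1, y=0), (x=6, y=1), (x=7, y=2)
  Distance 5: (x=0, y=0), (x=6, y=0), (x=1, y=1), (x=8, y=2), (x=7, y=3)
  Distance 6: (x=7, y=0), (x=0, y=1), (x=8, y=1), (x=1, y=2), (x=9, y=2), (x=8, y=3), (x=7, y=4)
  Distance 7: (x=8, y=0), (x=9, y=1), (x=0, y=2), (x=1, y=3), (x=6, y=4), (x=8, y=4)
  Distance 8: (x=9, y=0), (x=1, y=4), (x=9, y=4), (x=6, y=5), (x=8, y=5)
  Distance 9: (x=0, y=4), (x=2, y=4), (x=1, y=5), (x=5, y=5), (x=9, y=5), (x=6, y=6), (x=8, y=6)
  Distance 10: (x=3, y=4), (x=2, y=5), (x=4, y=5), (x=1, y=6), (x=5, y=6), (x=9, y=6), (x=6, y=7), (x=8, y=7)
  Distance 11: (x=4, y=4), (x=0, y=6), (x=2, y=6), (x=4, y=6), (x=5, y=7), (x=7, y=7), (x=9, y=7), (x=6, y=8), (x=8, y=8)
  Distance 12: (x=0, y=7), (x=2, y=7), (x=4, y=7), (x=9, y=8), (x=6, y=9), (x=8, y=9)
  Distance 13: (x=3, y=7), (x=0, y=8), (x=4, y=8), (x=5, y=9), (x=7, y=9), (x=9, y=9), (x=6, y=10)
  Distance 14: (x=1, y=8), (x=3, y=8), (x=0, y=9), (x=4, y=9), (x=5, y=10), (x=7, y=10)
  Distance 15: (x=1, y=9), (x=0, y=10)
  Distance 16: (x=2, y=9), (x=1, y=10)
  Distance 17: (x=2, y=10)
  Distance 18: (x=3, y=10)
Total reachable: 86 (grid has 86 open cells total)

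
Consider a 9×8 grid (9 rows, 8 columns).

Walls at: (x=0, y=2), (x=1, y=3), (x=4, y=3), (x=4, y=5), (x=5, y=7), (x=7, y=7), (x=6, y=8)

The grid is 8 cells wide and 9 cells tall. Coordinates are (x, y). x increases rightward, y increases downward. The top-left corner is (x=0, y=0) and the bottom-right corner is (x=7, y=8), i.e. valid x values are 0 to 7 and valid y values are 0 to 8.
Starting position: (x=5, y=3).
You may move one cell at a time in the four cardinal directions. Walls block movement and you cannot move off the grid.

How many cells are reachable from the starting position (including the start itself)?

BFS flood-fill from (x=5, y=3):
  Distance 0: (x=5, y=3)
  Distance 1: (x=5, y=2), (x=6, y=3), (x=5, y=4)
  Distance 2: (x=5, y=1), (x=4, y=2), (x=6, y=2), (x=7, y=3), (x=4, y=4), (x=6, y=4), (x=5, y=5)
  Distance 3: (x=5, y=0), (x=4, y=1), (x=6, y=1), (x=3, y=2), (x=7, y=2), (x=3, y=4), (x=7, y=4), (x=6, y=5), (x=5, y=6)
  Distance 4: (x=4, y=0), (x=6, y=0), (x=3, y=1), (x=7, y=1), (x=2, y=2), (x=3, y=3), (x=2, y=4), (x=3, y=5), (x=7, y=5), (x=4, y=6), (x=6, y=6)
  Distance 5: (x=3, y=0), (x=7, y=0), (x=2, y=1), (x=1, y=2), (x=2, y=3), (x=1, y=4), (x=2, y=5), (x=3, y=6), (x=7, y=6), (x=4, y=7), (x=6, y=7)
  Distance 6: (x=2, y=0), (x=1, y=1), (x=0, y=4), (x=1, y=5), (x=2, y=6), (x=3, y=7), (x=4, y=8)
  Distance 7: (x=1, y=0), (x=0, y=1), (x=0, y=3), (x=0, y=5), (x=1, y=6), (x=2, y=7), (x=3, y=8), (x=5, y=8)
  Distance 8: (x=0, y=0), (x=0, y=6), (x=1, y=7), (x=2, y=8)
  Distance 9: (x=0, y=7), (x=1, y=8)
  Distance 10: (x=0, y=8)
Total reachable: 64 (grid has 65 open cells total)

Answer: Reachable cells: 64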